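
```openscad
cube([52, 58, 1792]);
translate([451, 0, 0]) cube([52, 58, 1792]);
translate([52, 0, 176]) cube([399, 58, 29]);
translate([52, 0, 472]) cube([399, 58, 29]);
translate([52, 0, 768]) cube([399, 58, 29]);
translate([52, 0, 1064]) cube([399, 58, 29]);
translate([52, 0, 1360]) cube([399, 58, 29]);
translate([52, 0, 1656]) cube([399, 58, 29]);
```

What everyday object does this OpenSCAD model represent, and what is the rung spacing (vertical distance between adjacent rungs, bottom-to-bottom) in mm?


A ladder. The rung spacing is 296 mm.

Two tall 52×58 posts with 6 short bars between them — a ladder. Adjacent rungs sit at z = 176 and z = 472, so the spacing is 472 − 176 = 296 mm.


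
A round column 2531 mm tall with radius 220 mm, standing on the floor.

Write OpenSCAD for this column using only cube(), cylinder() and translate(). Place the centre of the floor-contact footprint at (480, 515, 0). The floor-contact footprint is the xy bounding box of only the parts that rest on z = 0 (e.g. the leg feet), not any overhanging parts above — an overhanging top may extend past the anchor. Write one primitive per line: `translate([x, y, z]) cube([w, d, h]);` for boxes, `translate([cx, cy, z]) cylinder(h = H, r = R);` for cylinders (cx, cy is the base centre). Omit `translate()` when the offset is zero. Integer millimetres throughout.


translate([480, 515, 0]) cylinder(h = 2531, r = 220);


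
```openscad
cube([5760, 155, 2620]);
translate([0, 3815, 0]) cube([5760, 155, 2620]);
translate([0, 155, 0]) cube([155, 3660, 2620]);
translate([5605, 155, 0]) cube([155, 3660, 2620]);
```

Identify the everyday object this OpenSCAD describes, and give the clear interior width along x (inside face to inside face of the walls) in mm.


A house (or room) frame. The interior width is 5450 mm.

Four 2620 mm walls enclosing a rectangle with no floor or roof — a room or house frame. Outside width is 5760 mm and wall thickness is 155 mm, so the interior width is 5760 − 2 × 155 = 5450 mm.


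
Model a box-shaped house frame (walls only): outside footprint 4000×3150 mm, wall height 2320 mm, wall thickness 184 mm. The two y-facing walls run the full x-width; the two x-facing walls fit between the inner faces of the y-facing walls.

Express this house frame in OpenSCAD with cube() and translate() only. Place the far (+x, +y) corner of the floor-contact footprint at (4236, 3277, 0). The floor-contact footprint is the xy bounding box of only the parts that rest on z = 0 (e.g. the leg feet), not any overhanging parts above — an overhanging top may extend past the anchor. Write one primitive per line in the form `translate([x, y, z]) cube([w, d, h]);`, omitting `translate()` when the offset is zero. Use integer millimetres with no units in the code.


translate([236, 127, 0]) cube([4000, 184, 2320]);
translate([236, 3093, 0]) cube([4000, 184, 2320]);
translate([236, 311, 0]) cube([184, 2782, 2320]);
translate([4052, 311, 0]) cube([184, 2782, 2320]);


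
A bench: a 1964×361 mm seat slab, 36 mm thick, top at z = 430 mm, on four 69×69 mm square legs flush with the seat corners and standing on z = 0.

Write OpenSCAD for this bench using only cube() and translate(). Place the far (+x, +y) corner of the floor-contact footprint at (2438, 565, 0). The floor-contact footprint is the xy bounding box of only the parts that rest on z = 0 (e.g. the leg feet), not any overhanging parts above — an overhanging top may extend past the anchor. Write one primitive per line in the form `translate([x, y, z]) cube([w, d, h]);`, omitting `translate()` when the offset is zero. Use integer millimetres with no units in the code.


translate([474, 204, 394]) cube([1964, 361, 36]);
translate([474, 204, 0]) cube([69, 69, 394]);
translate([474, 496, 0]) cube([69, 69, 394]);
translate([2369, 204, 0]) cube([69, 69, 394]);
translate([2369, 496, 0]) cube([69, 69, 394]);


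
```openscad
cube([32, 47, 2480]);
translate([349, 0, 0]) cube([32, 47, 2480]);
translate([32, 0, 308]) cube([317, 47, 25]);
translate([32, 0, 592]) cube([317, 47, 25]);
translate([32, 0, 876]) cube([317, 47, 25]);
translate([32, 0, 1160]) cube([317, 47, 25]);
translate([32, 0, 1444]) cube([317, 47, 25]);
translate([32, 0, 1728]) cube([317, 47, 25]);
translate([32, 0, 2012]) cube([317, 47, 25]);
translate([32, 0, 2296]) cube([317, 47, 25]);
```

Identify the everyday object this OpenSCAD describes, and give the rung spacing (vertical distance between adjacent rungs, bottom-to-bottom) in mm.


A ladder. The rung spacing is 284 mm.

Two tall 32×47 posts with 8 short bars between them — a ladder. Adjacent rungs sit at z = 308 and z = 592, so the spacing is 592 − 308 = 284 mm.


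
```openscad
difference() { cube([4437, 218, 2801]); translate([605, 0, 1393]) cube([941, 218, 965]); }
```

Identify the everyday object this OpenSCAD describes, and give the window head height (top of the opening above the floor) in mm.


A wall with a window opening. The window head height is 2358 mm.

A wall with a rectangular opening subtracted — a window. Sill at z = 1393, opening 965 mm tall, so the head is at 1393 + 965 = 2358 mm.


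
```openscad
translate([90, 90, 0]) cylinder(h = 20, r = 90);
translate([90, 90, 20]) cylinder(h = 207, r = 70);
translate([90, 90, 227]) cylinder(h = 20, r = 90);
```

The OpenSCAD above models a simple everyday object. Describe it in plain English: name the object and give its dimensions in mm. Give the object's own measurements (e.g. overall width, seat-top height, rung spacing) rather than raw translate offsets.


A spool: two coaxial disc flanges of radius 90 mm and thickness 20 mm, joined by a core cylinder of radius 70 mm and height 207 mm. The lower flange rests on z = 0 and the three cylinders share a vertical axis.


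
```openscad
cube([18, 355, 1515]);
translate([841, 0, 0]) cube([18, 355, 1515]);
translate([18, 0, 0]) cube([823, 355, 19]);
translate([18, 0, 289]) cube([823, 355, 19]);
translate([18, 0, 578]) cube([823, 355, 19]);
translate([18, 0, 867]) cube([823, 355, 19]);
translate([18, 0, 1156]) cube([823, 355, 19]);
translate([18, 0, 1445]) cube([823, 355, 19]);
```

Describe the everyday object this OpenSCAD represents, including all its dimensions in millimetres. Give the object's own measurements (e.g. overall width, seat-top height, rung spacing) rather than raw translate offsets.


An open bookshelf. Two side panels, each 18 mm thick, 355 mm deep and 1515 mm tall, stand 859 mm apart (outside-to-outside). Between them sit 6 shelves, each 19 mm thick and 355 mm deep, spanning the full gap between the sides. The bottom shelf rests on the floor (its underside at z = 0) and the clear gap between one shelf's top and the next shelf's underside is 270 mm.


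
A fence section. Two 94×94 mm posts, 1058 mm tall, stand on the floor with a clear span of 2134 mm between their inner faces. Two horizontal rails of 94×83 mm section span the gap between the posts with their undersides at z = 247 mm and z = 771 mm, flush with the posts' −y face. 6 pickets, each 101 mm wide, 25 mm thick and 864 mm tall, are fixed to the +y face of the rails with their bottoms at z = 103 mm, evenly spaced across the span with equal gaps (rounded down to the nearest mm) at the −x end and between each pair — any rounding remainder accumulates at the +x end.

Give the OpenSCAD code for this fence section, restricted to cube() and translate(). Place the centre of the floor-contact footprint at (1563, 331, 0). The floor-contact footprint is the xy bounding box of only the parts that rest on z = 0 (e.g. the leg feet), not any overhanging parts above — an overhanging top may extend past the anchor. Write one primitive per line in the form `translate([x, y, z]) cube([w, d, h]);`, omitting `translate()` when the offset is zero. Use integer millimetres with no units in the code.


translate([402, 284, 0]) cube([94, 94, 1058]);
translate([2630, 284, 0]) cube([94, 94, 1058]);
translate([496, 284, 247]) cube([2134, 94, 83]);
translate([496, 284, 771]) cube([2134, 94, 83]);
translate([714, 378, 103]) cube([101, 25, 864]);
translate([1033, 378, 103]) cube([101, 25, 864]);
translate([1352, 378, 103]) cube([101, 25, 864]);
translate([1671, 378, 103]) cube([101, 25, 864]);
translate([1990, 378, 103]) cube([101, 25, 864]);
translate([2309, 378, 103]) cube([101, 25, 864]);


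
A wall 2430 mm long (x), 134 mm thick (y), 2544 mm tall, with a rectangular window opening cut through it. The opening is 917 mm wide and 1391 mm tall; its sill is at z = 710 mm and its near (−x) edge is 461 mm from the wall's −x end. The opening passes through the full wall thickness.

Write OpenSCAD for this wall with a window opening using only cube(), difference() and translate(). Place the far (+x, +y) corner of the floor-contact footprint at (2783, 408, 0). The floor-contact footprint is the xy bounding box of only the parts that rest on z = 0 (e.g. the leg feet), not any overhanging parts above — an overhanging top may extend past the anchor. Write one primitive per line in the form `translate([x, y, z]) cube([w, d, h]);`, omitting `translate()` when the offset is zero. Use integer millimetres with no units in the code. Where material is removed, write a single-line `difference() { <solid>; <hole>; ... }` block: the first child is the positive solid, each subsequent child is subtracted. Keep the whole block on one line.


difference() { translate([353, 274, 0]) cube([2430, 134, 2544]); translate([814, 274, 710]) cube([917, 134, 1391]); }


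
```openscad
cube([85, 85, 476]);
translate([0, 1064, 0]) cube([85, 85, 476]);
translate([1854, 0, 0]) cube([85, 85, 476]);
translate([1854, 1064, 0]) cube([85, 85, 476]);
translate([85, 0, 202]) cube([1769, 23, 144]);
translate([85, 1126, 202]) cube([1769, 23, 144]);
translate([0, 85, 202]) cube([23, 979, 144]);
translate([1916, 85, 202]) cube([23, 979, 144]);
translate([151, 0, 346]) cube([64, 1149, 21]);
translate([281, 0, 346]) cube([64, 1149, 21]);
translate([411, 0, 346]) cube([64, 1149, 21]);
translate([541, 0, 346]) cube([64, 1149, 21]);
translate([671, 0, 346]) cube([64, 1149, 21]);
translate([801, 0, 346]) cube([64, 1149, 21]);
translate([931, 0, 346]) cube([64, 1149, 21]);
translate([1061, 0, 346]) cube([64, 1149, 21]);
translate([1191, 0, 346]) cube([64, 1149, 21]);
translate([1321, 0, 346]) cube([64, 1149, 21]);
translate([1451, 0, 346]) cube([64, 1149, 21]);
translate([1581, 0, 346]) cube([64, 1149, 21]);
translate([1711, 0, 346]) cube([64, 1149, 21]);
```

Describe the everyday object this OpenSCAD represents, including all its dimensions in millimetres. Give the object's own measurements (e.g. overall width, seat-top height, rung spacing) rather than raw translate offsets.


A bed frame 1939 mm long (x) by 1149 mm wide (y). Four 85×85 mm corner posts, 476 mm tall, at the corners of the footprint. Four rails of 23 mm thickness and 144 mm height run between adjacent posts with their undersides at z = 202 mm, their outer faces flush with the outside of the frame (the two x-running rails run between the posts' inner faces; the two y-running rails run between the posts' inner faces). 13 slats, each 64 mm wide (x) and 21 mm thick, lie across the top of the two x-running rails, running the full 1149 mm width of the frame in y; along x they sit between the end posts with a 66 mm gap after the −x posts and between neighbouring slats, leaving 79 mm before the +x posts.


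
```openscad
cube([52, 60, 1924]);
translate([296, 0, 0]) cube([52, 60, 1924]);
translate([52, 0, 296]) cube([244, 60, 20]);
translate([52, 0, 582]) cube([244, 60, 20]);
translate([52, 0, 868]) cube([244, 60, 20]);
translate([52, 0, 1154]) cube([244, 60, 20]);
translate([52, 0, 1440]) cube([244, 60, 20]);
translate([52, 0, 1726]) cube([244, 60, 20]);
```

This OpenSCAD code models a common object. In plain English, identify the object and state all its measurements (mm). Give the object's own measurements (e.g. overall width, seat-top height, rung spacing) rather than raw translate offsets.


A straight ladder. Two 52×60 mm vertical rails, 1924 mm tall, stand 348 mm apart (outside-to-outside) with their front faces coplanar on the −y side. 6 rungs, each 60 mm deep and 20 mm tall, span between the inner faces of the rails, front faces flush with the rails. The lowest rung's underside is at z = 296 mm and rungs are spaced 286 mm apart (underside to underside).


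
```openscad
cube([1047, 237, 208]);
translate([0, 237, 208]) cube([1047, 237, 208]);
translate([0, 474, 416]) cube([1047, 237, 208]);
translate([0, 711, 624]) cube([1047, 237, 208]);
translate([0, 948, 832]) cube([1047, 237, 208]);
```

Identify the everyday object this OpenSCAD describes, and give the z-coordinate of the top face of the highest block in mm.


A staircase. The total rise is 1040 mm.

5 identical blocks, each offset up and back from the previous — a staircase. Each step is 208 mm tall and there are 5 of them, so the total rise is 5 × 208 = 1040 mm.


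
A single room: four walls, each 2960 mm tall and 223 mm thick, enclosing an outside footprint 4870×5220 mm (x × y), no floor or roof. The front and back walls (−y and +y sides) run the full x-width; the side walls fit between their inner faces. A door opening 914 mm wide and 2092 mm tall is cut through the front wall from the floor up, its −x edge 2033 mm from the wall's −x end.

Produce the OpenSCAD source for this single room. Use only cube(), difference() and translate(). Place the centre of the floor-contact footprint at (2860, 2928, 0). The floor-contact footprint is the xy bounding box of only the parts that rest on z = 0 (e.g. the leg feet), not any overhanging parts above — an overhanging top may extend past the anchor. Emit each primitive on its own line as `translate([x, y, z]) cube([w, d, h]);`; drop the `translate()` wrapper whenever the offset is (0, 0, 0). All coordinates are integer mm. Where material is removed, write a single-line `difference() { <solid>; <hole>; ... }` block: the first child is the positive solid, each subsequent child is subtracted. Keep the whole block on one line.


difference() { translate([425, 318, 0]) cube([4870, 223, 2960]); translate([2458, 318, 0]) cube([914, 223, 2092]); }
translate([425, 5315, 0]) cube([4870, 223, 2960]);
translate([425, 541, 0]) cube([223, 4774, 2960]);
translate([5072, 541, 0]) cube([223, 4774, 2960]);


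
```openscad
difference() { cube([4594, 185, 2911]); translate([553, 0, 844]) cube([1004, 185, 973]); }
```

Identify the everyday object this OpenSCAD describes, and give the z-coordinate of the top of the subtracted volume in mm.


A wall with a window opening. The window head height is 1817 mm.

A wall with a rectangular opening subtracted — a window. Sill at z = 844, opening 973 mm tall, so the head is at 844 + 973 = 1817 mm.


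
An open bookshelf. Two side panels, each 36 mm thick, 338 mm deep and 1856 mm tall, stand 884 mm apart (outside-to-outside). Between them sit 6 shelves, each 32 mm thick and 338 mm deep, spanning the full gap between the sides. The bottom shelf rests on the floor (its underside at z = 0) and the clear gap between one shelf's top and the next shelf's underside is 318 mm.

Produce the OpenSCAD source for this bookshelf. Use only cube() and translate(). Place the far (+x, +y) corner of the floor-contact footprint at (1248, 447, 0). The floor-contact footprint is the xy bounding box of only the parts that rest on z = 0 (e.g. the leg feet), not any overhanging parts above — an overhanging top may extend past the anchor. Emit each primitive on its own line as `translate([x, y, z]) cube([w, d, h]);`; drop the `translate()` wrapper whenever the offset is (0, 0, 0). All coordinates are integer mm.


translate([364, 109, 0]) cube([36, 338, 1856]);
translate([1212, 109, 0]) cube([36, 338, 1856]);
translate([400, 109, 0]) cube([812, 338, 32]);
translate([400, 109, 350]) cube([812, 338, 32]);
translate([400, 109, 700]) cube([812, 338, 32]);
translate([400, 109, 1050]) cube([812, 338, 32]);
translate([400, 109, 1400]) cube([812, 338, 32]);
translate([400, 109, 1750]) cube([812, 338, 32]);


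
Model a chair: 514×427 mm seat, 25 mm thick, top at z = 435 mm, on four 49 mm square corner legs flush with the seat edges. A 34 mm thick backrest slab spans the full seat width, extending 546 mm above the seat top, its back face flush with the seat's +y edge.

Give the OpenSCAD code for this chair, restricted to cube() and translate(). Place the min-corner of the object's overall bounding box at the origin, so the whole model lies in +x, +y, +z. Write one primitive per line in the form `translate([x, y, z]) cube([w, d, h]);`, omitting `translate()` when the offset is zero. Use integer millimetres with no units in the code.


translate([0, 0, 410]) cube([514, 427, 25]);
cube([49, 49, 410]);
translate([465, 0, 0]) cube([49, 49, 410]);
translate([0, 378, 0]) cube([49, 49, 410]);
translate([465, 378, 0]) cube([49, 49, 410]);
translate([0, 393, 435]) cube([514, 34, 546]);


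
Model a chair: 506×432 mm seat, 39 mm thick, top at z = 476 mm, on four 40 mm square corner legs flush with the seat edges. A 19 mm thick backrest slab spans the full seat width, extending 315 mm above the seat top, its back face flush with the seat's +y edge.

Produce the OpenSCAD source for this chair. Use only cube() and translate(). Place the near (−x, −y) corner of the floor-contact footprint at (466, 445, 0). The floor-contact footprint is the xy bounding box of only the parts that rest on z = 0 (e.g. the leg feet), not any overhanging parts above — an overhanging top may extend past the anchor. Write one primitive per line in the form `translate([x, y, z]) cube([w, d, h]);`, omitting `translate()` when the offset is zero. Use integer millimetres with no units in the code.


translate([466, 445, 437]) cube([506, 432, 39]);
translate([466, 445, 0]) cube([40, 40, 437]);
translate([932, 445, 0]) cube([40, 40, 437]);
translate([466, 837, 0]) cube([40, 40, 437]);
translate([932, 837, 0]) cube([40, 40, 437]);
translate([466, 858, 476]) cube([506, 19, 315]);


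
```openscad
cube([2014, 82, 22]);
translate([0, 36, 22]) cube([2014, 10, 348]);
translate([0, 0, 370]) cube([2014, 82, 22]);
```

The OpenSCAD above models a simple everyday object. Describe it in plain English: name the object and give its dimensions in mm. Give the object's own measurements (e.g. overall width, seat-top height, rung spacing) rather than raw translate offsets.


An I-beam lying along x, 2014 mm long. Overall section height 392 mm. Two flanges 82 mm wide (y) and 22 mm thick, one on the floor and one at the top; a web 10 mm thick runs between them, centred on the flange width.


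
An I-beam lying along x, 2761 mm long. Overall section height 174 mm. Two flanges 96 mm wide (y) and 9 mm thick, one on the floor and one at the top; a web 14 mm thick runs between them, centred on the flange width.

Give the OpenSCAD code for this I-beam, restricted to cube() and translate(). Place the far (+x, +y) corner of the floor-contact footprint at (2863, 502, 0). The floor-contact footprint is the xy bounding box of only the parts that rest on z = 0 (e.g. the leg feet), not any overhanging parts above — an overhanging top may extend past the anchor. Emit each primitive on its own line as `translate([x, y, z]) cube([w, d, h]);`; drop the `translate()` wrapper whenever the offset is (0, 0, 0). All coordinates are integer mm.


translate([102, 406, 0]) cube([2761, 96, 9]);
translate([102, 447, 9]) cube([2761, 14, 156]);
translate([102, 406, 165]) cube([2761, 96, 9]);


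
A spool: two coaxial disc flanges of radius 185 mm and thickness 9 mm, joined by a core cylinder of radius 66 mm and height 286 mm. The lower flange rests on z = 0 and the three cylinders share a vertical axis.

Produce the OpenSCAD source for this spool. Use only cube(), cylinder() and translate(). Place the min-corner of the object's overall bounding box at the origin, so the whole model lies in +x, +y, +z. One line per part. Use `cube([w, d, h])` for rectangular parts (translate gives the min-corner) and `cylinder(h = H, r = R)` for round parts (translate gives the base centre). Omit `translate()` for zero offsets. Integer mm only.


translate([185, 185, 0]) cylinder(h = 9, r = 185);
translate([185, 185, 9]) cylinder(h = 286, r = 66);
translate([185, 185, 295]) cylinder(h = 9, r = 185);


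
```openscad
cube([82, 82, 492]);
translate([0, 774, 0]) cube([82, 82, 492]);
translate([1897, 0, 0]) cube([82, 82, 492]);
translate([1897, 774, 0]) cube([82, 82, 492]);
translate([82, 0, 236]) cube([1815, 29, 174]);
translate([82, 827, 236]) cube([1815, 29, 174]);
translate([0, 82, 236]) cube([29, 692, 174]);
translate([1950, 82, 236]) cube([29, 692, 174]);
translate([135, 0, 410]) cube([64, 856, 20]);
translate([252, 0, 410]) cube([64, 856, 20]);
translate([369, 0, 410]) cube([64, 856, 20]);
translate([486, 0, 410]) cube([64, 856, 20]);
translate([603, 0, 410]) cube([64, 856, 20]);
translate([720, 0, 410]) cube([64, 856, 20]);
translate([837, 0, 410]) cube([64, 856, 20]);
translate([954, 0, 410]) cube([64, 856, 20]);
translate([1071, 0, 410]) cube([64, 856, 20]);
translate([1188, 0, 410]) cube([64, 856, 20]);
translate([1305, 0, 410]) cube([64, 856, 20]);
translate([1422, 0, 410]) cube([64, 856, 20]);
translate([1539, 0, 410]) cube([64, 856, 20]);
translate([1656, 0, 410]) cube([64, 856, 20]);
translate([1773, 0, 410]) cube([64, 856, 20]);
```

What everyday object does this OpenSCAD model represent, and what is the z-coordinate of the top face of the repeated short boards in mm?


A bed frame. The slat-top height is 430 mm.

Four posts, four rails, and a row of slats — a bed frame. Slats sit on the rails at z = 236 + 174 = 410; with slat thickness 20, the top is 430 mm.


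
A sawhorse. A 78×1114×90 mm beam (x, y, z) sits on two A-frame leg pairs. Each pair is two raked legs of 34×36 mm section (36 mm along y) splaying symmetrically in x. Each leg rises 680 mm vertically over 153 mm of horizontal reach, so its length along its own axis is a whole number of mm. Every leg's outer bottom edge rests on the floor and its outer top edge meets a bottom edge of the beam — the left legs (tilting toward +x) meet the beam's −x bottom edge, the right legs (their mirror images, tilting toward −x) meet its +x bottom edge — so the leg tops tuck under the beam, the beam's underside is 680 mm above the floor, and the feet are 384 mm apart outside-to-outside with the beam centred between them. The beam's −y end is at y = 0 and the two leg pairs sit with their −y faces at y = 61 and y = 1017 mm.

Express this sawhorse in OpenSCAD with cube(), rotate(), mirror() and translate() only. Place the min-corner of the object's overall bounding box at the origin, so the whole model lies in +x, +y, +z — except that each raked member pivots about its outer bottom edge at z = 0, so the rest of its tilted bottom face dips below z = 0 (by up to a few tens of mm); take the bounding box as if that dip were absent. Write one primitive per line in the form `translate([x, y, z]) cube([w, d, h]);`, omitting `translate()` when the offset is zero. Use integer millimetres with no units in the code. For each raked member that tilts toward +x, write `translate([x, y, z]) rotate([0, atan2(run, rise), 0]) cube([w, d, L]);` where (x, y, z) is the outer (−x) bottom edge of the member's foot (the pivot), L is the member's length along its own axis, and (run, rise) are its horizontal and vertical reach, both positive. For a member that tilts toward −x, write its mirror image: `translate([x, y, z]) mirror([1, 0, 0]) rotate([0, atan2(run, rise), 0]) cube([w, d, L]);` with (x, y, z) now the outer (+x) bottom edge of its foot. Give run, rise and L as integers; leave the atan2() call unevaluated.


translate([153, 0, 680]) cube([78, 1114, 90]);
translate([0, 61, 0]) rotate([0, atan2(153, 680), 0]) cube([34, 36, 697]);
translate([384, 61, 0]) mirror([1, 0, 0]) rotate([0, atan2(153, 680), 0]) cube([34, 36, 697]);
translate([0, 1017, 0]) rotate([0, atan2(153, 680), 0]) cube([34, 36, 697]);
translate([384, 1017, 0]) mirror([1, 0, 0]) rotate([0, atan2(153, 680), 0]) cube([34, 36, 697]);


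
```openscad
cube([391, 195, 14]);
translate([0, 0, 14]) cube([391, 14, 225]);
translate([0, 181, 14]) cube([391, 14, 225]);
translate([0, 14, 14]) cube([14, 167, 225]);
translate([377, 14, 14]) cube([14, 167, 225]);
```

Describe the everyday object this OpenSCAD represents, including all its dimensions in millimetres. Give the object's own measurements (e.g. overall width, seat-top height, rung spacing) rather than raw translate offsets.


An open-topped rectangular box: outside dimensions 391×195×239 mm, with a uniform wall and base thickness of 14 mm. The base is a full 391×195 slab on the floor; four walls sit on top of the base. The front and back walls (the −y and +y sides) span the full width; the two side walls fit between them.


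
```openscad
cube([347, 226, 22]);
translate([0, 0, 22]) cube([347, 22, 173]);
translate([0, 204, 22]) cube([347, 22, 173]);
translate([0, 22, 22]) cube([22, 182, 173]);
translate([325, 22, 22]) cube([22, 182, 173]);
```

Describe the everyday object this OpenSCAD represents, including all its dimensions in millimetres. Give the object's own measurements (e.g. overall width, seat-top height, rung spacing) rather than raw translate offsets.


An open-topped rectangular box: outside dimensions 347×226×195 mm, with a uniform wall and base thickness of 22 mm. The base is a full 347×226 slab on the floor; four walls sit on top of the base. The front and back walls (the −y and +y sides) span the full width; the two side walls fit between them.


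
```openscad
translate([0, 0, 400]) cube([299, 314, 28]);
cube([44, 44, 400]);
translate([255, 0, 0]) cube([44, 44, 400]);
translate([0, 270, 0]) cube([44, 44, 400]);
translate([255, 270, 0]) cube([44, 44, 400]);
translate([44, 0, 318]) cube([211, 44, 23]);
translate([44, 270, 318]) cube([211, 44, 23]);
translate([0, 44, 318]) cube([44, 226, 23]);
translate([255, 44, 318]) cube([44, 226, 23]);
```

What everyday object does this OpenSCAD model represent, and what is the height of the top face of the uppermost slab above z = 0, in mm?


A stool. The seat height is 428 mm.

A 299×314×28 slab at z = 400 on four corner posts — a stool. The seat top is 400 + 28 = 428 mm.


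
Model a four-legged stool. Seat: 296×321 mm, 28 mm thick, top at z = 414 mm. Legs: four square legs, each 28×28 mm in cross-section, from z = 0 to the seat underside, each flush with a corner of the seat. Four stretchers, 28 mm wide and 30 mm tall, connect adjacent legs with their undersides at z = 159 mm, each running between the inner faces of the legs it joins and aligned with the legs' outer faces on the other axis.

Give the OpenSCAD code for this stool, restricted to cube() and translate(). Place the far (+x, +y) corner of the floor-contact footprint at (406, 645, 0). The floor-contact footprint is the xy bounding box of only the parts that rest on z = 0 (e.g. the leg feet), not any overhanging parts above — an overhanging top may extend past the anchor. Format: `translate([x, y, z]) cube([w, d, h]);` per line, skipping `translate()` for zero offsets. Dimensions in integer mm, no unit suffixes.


translate([110, 324, 386]) cube([296, 321, 28]);
translate([110, 324, 0]) cube([28, 28, 386]);
translate([378, 324, 0]) cube([28, 28, 386]);
translate([110, 617, 0]) cube([28, 28, 386]);
translate([378, 617, 0]) cube([28, 28, 386]);
translate([138, 324, 159]) cube([240, 28, 30]);
translate([138, 617, 159]) cube([240, 28, 30]);
translate([110, 352, 159]) cube([28, 265, 30]);
translate([378, 352, 159]) cube([28, 265, 30]);


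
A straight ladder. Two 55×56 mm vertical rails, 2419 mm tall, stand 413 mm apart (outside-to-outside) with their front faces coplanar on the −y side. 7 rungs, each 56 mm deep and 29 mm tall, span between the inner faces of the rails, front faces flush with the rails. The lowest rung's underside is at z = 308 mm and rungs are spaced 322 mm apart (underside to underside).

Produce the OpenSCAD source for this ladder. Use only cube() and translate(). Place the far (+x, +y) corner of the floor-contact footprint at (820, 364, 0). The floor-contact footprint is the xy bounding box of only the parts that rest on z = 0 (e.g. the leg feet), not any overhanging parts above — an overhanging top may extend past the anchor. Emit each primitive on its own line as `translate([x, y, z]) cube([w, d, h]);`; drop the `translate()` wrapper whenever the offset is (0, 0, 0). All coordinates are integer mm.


translate([407, 308, 0]) cube([55, 56, 2419]);
translate([765, 308, 0]) cube([55, 56, 2419]);
translate([462, 308, 308]) cube([303, 56, 29]);
translate([462, 308, 630]) cube([303, 56, 29]);
translate([462, 308, 952]) cube([303, 56, 29]);
translate([462, 308, 1274]) cube([303, 56, 29]);
translate([462, 308, 1596]) cube([303, 56, 29]);
translate([462, 308, 1918]) cube([303, 56, 29]);
translate([462, 308, 2240]) cube([303, 56, 29]);


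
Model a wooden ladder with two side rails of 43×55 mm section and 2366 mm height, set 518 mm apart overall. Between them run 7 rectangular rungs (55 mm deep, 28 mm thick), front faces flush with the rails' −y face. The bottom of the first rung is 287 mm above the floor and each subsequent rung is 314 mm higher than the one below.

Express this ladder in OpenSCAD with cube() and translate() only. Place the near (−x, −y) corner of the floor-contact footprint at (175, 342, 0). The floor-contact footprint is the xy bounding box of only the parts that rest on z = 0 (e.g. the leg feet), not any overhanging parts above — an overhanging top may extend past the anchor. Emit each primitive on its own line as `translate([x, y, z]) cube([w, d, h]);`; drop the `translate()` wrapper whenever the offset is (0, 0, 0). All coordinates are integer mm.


translate([175, 342, 0]) cube([43, 55, 2366]);
translate([650, 342, 0]) cube([43, 55, 2366]);
translate([218, 342, 287]) cube([432, 55, 28]);
translate([218, 342, 601]) cube([432, 55, 28]);
translate([218, 342, 915]) cube([432, 55, 28]);
translate([218, 342, 1229]) cube([432, 55, 28]);
translate([218, 342, 1543]) cube([432, 55, 28]);
translate([218, 342, 1857]) cube([432, 55, 28]);
translate([218, 342, 2171]) cube([432, 55, 28]);


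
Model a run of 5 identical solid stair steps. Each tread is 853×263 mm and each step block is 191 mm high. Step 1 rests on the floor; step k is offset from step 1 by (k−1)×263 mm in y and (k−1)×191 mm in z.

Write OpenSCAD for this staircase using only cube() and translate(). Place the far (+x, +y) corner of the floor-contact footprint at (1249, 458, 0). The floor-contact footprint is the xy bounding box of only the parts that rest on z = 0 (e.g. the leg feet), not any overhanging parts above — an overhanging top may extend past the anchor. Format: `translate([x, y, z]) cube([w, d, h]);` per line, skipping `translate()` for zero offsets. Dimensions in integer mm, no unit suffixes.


translate([396, 195, 0]) cube([853, 263, 191]);
translate([396, 458, 191]) cube([853, 263, 191]);
translate([396, 721, 382]) cube([853, 263, 191]);
translate([396, 984, 573]) cube([853, 263, 191]);
translate([396, 1247, 764]) cube([853, 263, 191]);


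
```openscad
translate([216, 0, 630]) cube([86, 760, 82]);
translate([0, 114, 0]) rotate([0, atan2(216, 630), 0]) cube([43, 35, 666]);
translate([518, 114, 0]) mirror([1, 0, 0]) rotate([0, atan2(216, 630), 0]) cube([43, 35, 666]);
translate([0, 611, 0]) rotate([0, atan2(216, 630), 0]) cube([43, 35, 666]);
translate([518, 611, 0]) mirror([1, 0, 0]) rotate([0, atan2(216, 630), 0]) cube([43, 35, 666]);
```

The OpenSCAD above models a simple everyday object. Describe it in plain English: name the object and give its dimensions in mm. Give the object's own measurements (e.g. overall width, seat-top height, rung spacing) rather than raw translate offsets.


A sawhorse. A 86×760×82 mm beam (x, y, z) sits on two A-frame leg pairs. Each pair is two raked legs of 43×35 mm section (35 mm along y) splaying symmetrically in x. Each leg rises 630 mm vertically over 216 mm of horizontal reach and is 666 mm long along its own axis. Every leg's outer bottom edge rests on the floor and its outer top edge meets a bottom edge of the beam — the left legs (tilting toward +x) meet the beam's −x bottom edge, the right legs (their mirror images, tilting toward −x) meet its +x bottom edge — so the leg tops tuck under the beam, the beam's underside is 630 mm above the floor, and the feet are 518 mm apart outside-to-outside with the beam centred between them. The two leg pairs are set in 114 mm from either end of the beam.


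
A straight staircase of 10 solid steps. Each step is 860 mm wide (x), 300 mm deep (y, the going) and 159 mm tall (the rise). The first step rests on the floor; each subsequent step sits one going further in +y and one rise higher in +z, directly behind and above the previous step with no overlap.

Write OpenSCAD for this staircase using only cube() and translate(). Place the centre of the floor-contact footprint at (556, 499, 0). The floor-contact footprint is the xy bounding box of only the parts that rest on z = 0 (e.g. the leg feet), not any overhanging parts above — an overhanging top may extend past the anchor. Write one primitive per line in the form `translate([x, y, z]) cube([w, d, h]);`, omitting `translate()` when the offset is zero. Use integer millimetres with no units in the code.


translate([126, 349, 0]) cube([860, 300, 159]);
translate([126, 649, 159]) cube([860, 300, 159]);
translate([126, 949, 318]) cube([860, 300, 159]);
translate([126, 1249, 477]) cube([860, 300, 159]);
translate([126, 1549, 636]) cube([860, 300, 159]);
translate([126, 1849, 795]) cube([860, 300, 159]);
translate([126, 2149, 954]) cube([860, 300, 159]);
translate([126, 2449, 1113]) cube([860, 300, 159]);
translate([126, 2749, 1272]) cube([860, 300, 159]);
translate([126, 3049, 1431]) cube([860, 300, 159]);


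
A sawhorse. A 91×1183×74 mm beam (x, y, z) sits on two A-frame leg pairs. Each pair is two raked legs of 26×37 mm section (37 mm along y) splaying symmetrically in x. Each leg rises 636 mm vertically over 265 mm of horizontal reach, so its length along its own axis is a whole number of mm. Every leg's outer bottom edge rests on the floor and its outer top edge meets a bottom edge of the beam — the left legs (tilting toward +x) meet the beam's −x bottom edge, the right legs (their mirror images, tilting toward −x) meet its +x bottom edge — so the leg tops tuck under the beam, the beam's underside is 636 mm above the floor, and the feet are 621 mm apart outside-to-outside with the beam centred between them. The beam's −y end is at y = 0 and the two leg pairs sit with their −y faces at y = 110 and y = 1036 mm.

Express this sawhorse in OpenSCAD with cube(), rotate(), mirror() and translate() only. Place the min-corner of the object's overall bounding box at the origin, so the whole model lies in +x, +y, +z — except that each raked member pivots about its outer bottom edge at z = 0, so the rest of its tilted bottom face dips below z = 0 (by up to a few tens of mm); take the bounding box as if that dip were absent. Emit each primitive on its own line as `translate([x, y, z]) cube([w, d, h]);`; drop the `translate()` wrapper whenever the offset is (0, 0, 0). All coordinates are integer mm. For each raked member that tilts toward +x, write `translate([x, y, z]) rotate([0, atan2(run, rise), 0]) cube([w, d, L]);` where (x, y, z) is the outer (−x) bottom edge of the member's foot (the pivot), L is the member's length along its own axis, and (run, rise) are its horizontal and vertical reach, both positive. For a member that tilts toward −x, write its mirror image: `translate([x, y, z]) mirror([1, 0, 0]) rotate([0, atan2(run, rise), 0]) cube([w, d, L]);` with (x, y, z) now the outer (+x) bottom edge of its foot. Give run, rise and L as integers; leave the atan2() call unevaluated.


translate([265, 0, 636]) cube([91, 1183, 74]);
translate([0, 110, 0]) rotate([0, atan2(265, 636), 0]) cube([26, 37, 689]);
translate([621, 110, 0]) mirror([1, 0, 0]) rotate([0, atan2(265, 636), 0]) cube([26, 37, 689]);
translate([0, 1036, 0]) rotate([0, atan2(265, 636), 0]) cube([26, 37, 689]);
translate([621, 1036, 0]) mirror([1, 0, 0]) rotate([0, atan2(265, 636), 0]) cube([26, 37, 689]);


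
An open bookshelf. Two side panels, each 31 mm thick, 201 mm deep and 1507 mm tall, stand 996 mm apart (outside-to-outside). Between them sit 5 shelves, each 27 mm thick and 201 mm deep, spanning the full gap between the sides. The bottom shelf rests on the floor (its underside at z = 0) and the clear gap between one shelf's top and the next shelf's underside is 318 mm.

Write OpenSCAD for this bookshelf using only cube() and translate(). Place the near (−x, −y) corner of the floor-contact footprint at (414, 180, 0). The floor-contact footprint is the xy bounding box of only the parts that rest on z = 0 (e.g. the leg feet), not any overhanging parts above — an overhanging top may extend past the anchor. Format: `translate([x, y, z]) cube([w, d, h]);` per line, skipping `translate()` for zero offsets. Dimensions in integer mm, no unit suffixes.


translate([414, 180, 0]) cube([31, 201, 1507]);
translate([1379, 180, 0]) cube([31, 201, 1507]);
translate([445, 180, 0]) cube([934, 201, 27]);
translate([445, 180, 345]) cube([934, 201, 27]);
translate([445, 180, 690]) cube([934, 201, 27]);
translate([445, 180, 1035]) cube([934, 201, 27]);
translate([445, 180, 1380]) cube([934, 201, 27]);


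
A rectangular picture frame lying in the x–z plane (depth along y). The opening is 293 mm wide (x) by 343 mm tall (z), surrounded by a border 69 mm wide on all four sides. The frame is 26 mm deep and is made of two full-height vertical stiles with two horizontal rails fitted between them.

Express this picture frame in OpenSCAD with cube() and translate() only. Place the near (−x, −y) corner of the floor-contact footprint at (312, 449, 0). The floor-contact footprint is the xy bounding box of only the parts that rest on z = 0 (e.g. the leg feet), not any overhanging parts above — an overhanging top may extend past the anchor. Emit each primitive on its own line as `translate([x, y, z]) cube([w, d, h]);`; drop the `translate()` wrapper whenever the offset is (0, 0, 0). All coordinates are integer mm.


translate([312, 449, 0]) cube([69, 26, 481]);
translate([674, 449, 0]) cube([69, 26, 481]);
translate([381, 449, 0]) cube([293, 26, 69]);
translate([381, 449, 412]) cube([293, 26, 69]);


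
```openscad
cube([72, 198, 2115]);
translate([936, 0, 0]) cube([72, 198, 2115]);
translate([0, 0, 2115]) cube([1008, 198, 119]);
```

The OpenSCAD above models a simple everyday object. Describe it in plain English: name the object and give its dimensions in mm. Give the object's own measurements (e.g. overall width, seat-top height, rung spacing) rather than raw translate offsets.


A door frame. The clear opening is 864 mm wide and 2115 mm high. Two 72 mm wide jambs, 198 mm deep, stand either side of the opening from the floor to the top of the opening. A 119 mm thick head sits across the top of both jambs, spanning the full outside width of the frame.


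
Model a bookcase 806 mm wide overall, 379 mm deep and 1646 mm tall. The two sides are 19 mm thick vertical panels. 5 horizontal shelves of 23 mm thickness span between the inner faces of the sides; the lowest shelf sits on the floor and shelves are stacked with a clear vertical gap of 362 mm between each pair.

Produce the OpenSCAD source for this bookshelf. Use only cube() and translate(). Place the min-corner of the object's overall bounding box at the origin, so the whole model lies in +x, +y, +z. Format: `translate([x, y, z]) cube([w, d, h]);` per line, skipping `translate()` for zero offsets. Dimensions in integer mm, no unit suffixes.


cube([19, 379, 1646]);
translate([787, 0, 0]) cube([19, 379, 1646]);
translate([19, 0, 0]) cube([768, 379, 23]);
translate([19, 0, 385]) cube([768, 379, 23]);
translate([19, 0, 770]) cube([768, 379, 23]);
translate([19, 0, 1155]) cube([768, 379, 23]);
translate([19, 0, 1540]) cube([768, 379, 23]);


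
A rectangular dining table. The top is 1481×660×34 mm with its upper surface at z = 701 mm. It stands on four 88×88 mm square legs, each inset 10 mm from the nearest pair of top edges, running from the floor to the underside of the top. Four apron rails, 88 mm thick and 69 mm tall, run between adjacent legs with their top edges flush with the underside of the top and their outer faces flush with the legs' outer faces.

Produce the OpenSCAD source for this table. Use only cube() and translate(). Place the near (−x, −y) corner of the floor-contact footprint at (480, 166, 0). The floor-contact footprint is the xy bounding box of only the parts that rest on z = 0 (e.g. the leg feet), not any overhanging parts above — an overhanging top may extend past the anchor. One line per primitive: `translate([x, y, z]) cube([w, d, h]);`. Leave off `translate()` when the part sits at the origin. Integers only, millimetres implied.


translate([470, 156, 667]) cube([1481, 660, 34]);
translate([480, 166, 0]) cube([88, 88, 667]);
translate([1853, 166, 0]) cube([88, 88, 667]);
translate([480, 718, 0]) cube([88, 88, 667]);
translate([1853, 718, 0]) cube([88, 88, 667]);
translate([568, 166, 598]) cube([1285, 88, 69]);
translate([568, 718, 598]) cube([1285, 88, 69]);
translate([480, 254, 598]) cube([88, 464, 69]);
translate([1853, 254, 598]) cube([88, 464, 69]);
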